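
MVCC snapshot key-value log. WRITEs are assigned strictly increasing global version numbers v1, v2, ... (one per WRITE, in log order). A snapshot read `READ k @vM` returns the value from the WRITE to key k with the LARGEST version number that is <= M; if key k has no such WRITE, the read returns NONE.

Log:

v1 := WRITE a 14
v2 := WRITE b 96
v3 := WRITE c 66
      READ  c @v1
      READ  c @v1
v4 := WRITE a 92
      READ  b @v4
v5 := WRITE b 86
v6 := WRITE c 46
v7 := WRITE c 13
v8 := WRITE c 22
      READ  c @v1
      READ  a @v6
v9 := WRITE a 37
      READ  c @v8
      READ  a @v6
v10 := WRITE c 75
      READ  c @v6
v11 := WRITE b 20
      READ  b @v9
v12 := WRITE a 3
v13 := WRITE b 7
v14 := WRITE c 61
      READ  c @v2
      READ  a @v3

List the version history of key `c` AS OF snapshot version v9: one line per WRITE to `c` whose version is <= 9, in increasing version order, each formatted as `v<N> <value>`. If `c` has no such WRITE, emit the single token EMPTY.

Scan writes for key=c with version <= 9:
  v1 WRITE a 14 -> skip
  v2 WRITE b 96 -> skip
  v3 WRITE c 66 -> keep
  v4 WRITE a 92 -> skip
  v5 WRITE b 86 -> skip
  v6 WRITE c 46 -> keep
  v7 WRITE c 13 -> keep
  v8 WRITE c 22 -> keep
  v9 WRITE a 37 -> skip
  v10 WRITE c 75 -> drop (> snap)
  v11 WRITE b 20 -> skip
  v12 WRITE a 3 -> skip
  v13 WRITE b 7 -> skip
  v14 WRITE c 61 -> drop (> snap)
Collected: [(3, 66), (6, 46), (7, 13), (8, 22)]

Answer: v3 66
v6 46
v7 13
v8 22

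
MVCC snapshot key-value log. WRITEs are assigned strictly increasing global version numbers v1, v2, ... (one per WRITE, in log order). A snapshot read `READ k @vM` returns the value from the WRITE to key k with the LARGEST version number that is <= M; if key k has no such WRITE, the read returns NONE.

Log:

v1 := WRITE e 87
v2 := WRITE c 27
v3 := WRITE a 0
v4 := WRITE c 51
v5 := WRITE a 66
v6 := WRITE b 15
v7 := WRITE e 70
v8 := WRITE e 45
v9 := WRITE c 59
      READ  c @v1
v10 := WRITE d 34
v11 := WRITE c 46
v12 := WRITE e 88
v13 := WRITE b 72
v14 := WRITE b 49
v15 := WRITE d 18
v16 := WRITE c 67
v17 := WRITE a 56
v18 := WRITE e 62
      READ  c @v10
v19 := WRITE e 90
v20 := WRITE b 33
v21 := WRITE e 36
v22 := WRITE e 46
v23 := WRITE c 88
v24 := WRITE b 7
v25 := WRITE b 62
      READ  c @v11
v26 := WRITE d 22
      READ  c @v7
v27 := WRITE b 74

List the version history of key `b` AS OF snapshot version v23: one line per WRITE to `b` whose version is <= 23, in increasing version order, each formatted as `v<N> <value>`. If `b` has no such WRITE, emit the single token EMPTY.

Answer: v6 15
v13 72
v14 49
v20 33

Derivation:
Scan writes for key=b with version <= 23:
  v1 WRITE e 87 -> skip
  v2 WRITE c 27 -> skip
  v3 WRITE a 0 -> skip
  v4 WRITE c 51 -> skip
  v5 WRITE a 66 -> skip
  v6 WRITE b 15 -> keep
  v7 WRITE e 70 -> skip
  v8 WRITE e 45 -> skip
  v9 WRITE c 59 -> skip
  v10 WRITE d 34 -> skip
  v11 WRITE c 46 -> skip
  v12 WRITE e 88 -> skip
  v13 WRITE b 72 -> keep
  v14 WRITE b 49 -> keep
  v15 WRITE d 18 -> skip
  v16 WRITE c 67 -> skip
  v17 WRITE a 56 -> skip
  v18 WRITE e 62 -> skip
  v19 WRITE e 90 -> skip
  v20 WRITE b 33 -> keep
  v21 WRITE e 36 -> skip
  v22 WRITE e 46 -> skip
  v23 WRITE c 88 -> skip
  v24 WRITE b 7 -> drop (> snap)
  v25 WRITE b 62 -> drop (> snap)
  v26 WRITE d 22 -> skip
  v27 WRITE b 74 -> drop (> snap)
Collected: [(6, 15), (13, 72), (14, 49), (20, 33)]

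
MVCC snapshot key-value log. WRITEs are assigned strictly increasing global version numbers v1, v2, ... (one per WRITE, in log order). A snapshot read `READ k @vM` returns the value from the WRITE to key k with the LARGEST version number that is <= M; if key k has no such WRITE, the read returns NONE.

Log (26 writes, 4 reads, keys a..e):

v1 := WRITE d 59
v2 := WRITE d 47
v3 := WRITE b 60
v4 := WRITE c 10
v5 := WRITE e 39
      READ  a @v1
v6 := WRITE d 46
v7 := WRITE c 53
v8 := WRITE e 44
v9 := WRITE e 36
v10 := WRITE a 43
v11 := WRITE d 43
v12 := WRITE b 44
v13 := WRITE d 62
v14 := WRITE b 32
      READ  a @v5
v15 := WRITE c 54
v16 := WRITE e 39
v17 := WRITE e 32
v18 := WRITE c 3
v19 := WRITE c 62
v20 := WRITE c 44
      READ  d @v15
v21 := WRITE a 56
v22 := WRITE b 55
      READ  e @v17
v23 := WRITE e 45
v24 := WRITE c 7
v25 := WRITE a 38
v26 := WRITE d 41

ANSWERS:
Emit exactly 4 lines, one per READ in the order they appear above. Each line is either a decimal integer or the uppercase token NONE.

v1: WRITE d=59  (d history now [(1, 59)])
v2: WRITE d=47  (d history now [(1, 59), (2, 47)])
v3: WRITE b=60  (b history now [(3, 60)])
v4: WRITE c=10  (c history now [(4, 10)])
v5: WRITE e=39  (e history now [(5, 39)])
READ a @v1: history=[] -> no version <= 1 -> NONE
v6: WRITE d=46  (d history now [(1, 59), (2, 47), (6, 46)])
v7: WRITE c=53  (c history now [(4, 10), (7, 53)])
v8: WRITE e=44  (e history now [(5, 39), (8, 44)])
v9: WRITE e=36  (e history now [(5, 39), (8, 44), (9, 36)])
v10: WRITE a=43  (a history now [(10, 43)])
v11: WRITE d=43  (d history now [(1, 59), (2, 47), (6, 46), (11, 43)])
v12: WRITE b=44  (b history now [(3, 60), (12, 44)])
v13: WRITE d=62  (d history now [(1, 59), (2, 47), (6, 46), (11, 43), (13, 62)])
v14: WRITE b=32  (b history now [(3, 60), (12, 44), (14, 32)])
READ a @v5: history=[(10, 43)] -> no version <= 5 -> NONE
v15: WRITE c=54  (c history now [(4, 10), (7, 53), (15, 54)])
v16: WRITE e=39  (e history now [(5, 39), (8, 44), (9, 36), (16, 39)])
v17: WRITE e=32  (e history now [(5, 39), (8, 44), (9, 36), (16, 39), (17, 32)])
v18: WRITE c=3  (c history now [(4, 10), (7, 53), (15, 54), (18, 3)])
v19: WRITE c=62  (c history now [(4, 10), (7, 53), (15, 54), (18, 3), (19, 62)])
v20: WRITE c=44  (c history now [(4, 10), (7, 53), (15, 54), (18, 3), (19, 62), (20, 44)])
READ d @v15: history=[(1, 59), (2, 47), (6, 46), (11, 43), (13, 62)] -> pick v13 -> 62
v21: WRITE a=56  (a history now [(10, 43), (21, 56)])
v22: WRITE b=55  (b history now [(3, 60), (12, 44), (14, 32), (22, 55)])
READ e @v17: history=[(5, 39), (8, 44), (9, 36), (16, 39), (17, 32)] -> pick v17 -> 32
v23: WRITE e=45  (e history now [(5, 39), (8, 44), (9, 36), (16, 39), (17, 32), (23, 45)])
v24: WRITE c=7  (c history now [(4, 10), (7, 53), (15, 54), (18, 3), (19, 62), (20, 44), (24, 7)])
v25: WRITE a=38  (a history now [(10, 43), (21, 56), (25, 38)])
v26: WRITE d=41  (d history now [(1, 59), (2, 47), (6, 46), (11, 43), (13, 62), (26, 41)])

Answer: NONE
NONE
62
32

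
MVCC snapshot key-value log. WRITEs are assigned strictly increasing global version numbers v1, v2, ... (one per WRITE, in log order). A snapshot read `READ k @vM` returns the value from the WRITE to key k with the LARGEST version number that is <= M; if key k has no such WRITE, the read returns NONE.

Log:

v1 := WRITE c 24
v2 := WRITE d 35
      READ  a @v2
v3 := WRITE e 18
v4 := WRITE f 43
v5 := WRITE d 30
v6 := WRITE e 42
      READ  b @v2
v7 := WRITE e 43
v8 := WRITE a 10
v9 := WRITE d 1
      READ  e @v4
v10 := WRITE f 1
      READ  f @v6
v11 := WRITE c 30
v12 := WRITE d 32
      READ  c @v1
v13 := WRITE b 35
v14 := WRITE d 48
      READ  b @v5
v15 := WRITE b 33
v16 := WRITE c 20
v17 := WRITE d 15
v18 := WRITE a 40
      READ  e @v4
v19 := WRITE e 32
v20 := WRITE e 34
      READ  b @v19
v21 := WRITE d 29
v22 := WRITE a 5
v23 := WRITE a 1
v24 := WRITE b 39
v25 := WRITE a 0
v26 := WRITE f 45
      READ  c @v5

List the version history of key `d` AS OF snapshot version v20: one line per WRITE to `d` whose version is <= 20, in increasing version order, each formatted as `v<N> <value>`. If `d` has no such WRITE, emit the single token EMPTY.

Answer: v2 35
v5 30
v9 1
v12 32
v14 48
v17 15

Derivation:
Scan writes for key=d with version <= 20:
  v1 WRITE c 24 -> skip
  v2 WRITE d 35 -> keep
  v3 WRITE e 18 -> skip
  v4 WRITE f 43 -> skip
  v5 WRITE d 30 -> keep
  v6 WRITE e 42 -> skip
  v7 WRITE e 43 -> skip
  v8 WRITE a 10 -> skip
  v9 WRITE d 1 -> keep
  v10 WRITE f 1 -> skip
  v11 WRITE c 30 -> skip
  v12 WRITE d 32 -> keep
  v13 WRITE b 35 -> skip
  v14 WRITE d 48 -> keep
  v15 WRITE b 33 -> skip
  v16 WRITE c 20 -> skip
  v17 WRITE d 15 -> keep
  v18 WRITE a 40 -> skip
  v19 WRITE e 32 -> skip
  v20 WRITE e 34 -> skip
  v21 WRITE d 29 -> drop (> snap)
  v22 WRITE a 5 -> skip
  v23 WRITE a 1 -> skip
  v24 WRITE b 39 -> skip
  v25 WRITE a 0 -> skip
  v26 WRITE f 45 -> skip
Collected: [(2, 35), (5, 30), (9, 1), (12, 32), (14, 48), (17, 15)]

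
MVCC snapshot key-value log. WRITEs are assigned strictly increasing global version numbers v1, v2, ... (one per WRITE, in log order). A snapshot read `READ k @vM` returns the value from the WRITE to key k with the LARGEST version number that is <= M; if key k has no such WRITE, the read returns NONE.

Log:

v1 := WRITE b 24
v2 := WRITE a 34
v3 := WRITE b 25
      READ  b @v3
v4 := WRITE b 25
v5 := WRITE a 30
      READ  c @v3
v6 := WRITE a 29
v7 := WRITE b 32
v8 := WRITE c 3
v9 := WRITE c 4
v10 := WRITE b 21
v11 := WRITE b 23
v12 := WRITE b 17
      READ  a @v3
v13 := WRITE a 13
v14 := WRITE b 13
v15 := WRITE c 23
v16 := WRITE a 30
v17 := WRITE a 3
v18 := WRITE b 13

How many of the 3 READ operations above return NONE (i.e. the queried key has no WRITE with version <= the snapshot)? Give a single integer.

v1: WRITE b=24  (b history now [(1, 24)])
v2: WRITE a=34  (a history now [(2, 34)])
v3: WRITE b=25  (b history now [(1, 24), (3, 25)])
READ b @v3: history=[(1, 24), (3, 25)] -> pick v3 -> 25
v4: WRITE b=25  (b history now [(1, 24), (3, 25), (4, 25)])
v5: WRITE a=30  (a history now [(2, 34), (5, 30)])
READ c @v3: history=[] -> no version <= 3 -> NONE
v6: WRITE a=29  (a history now [(2, 34), (5, 30), (6, 29)])
v7: WRITE b=32  (b history now [(1, 24), (3, 25), (4, 25), (7, 32)])
v8: WRITE c=3  (c history now [(8, 3)])
v9: WRITE c=4  (c history now [(8, 3), (9, 4)])
v10: WRITE b=21  (b history now [(1, 24), (3, 25), (4, 25), (7, 32), (10, 21)])
v11: WRITE b=23  (b history now [(1, 24), (3, 25), (4, 25), (7, 32), (10, 21), (11, 23)])
v12: WRITE b=17  (b history now [(1, 24), (3, 25), (4, 25), (7, 32), (10, 21), (11, 23), (12, 17)])
READ a @v3: history=[(2, 34), (5, 30), (6, 29)] -> pick v2 -> 34
v13: WRITE a=13  (a history now [(2, 34), (5, 30), (6, 29), (13, 13)])
v14: WRITE b=13  (b history now [(1, 24), (3, 25), (4, 25), (7, 32), (10, 21), (11, 23), (12, 17), (14, 13)])
v15: WRITE c=23  (c history now [(8, 3), (9, 4), (15, 23)])
v16: WRITE a=30  (a history now [(2, 34), (5, 30), (6, 29), (13, 13), (16, 30)])
v17: WRITE a=3  (a history now [(2, 34), (5, 30), (6, 29), (13, 13), (16, 30), (17, 3)])
v18: WRITE b=13  (b history now [(1, 24), (3, 25), (4, 25), (7, 32), (10, 21), (11, 23), (12, 17), (14, 13), (18, 13)])
Read results in order: ['25', 'NONE', '34']
NONE count = 1

Answer: 1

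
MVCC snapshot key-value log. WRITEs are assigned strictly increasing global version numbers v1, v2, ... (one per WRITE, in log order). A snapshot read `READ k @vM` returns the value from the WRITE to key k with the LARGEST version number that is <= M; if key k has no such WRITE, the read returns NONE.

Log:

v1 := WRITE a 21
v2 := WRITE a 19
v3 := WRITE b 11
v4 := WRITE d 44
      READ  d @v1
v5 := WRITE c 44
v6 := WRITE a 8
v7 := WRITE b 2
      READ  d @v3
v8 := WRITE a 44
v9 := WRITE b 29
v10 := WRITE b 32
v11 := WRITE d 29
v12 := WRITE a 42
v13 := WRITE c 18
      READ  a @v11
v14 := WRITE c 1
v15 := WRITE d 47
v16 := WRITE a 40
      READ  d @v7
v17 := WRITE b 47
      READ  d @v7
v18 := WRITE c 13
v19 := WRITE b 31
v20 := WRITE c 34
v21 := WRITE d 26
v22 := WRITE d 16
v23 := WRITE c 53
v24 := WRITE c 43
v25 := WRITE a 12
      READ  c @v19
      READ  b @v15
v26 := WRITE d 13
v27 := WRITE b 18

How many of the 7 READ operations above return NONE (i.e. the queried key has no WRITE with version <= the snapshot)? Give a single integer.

Answer: 2

Derivation:
v1: WRITE a=21  (a history now [(1, 21)])
v2: WRITE a=19  (a history now [(1, 21), (2, 19)])
v3: WRITE b=11  (b history now [(3, 11)])
v4: WRITE d=44  (d history now [(4, 44)])
READ d @v1: history=[(4, 44)] -> no version <= 1 -> NONE
v5: WRITE c=44  (c history now [(5, 44)])
v6: WRITE a=8  (a history now [(1, 21), (2, 19), (6, 8)])
v7: WRITE b=2  (b history now [(3, 11), (7, 2)])
READ d @v3: history=[(4, 44)] -> no version <= 3 -> NONE
v8: WRITE a=44  (a history now [(1, 21), (2, 19), (6, 8), (8, 44)])
v9: WRITE b=29  (b history now [(3, 11), (7, 2), (9, 29)])
v10: WRITE b=32  (b history now [(3, 11), (7, 2), (9, 29), (10, 32)])
v11: WRITE d=29  (d history now [(4, 44), (11, 29)])
v12: WRITE a=42  (a history now [(1, 21), (2, 19), (6, 8), (8, 44), (12, 42)])
v13: WRITE c=18  (c history now [(5, 44), (13, 18)])
READ a @v11: history=[(1, 21), (2, 19), (6, 8), (8, 44), (12, 42)] -> pick v8 -> 44
v14: WRITE c=1  (c history now [(5, 44), (13, 18), (14, 1)])
v15: WRITE d=47  (d history now [(4, 44), (11, 29), (15, 47)])
v16: WRITE a=40  (a history now [(1, 21), (2, 19), (6, 8), (8, 44), (12, 42), (16, 40)])
READ d @v7: history=[(4, 44), (11, 29), (15, 47)] -> pick v4 -> 44
v17: WRITE b=47  (b history now [(3, 11), (7, 2), (9, 29), (10, 32), (17, 47)])
READ d @v7: history=[(4, 44), (11, 29), (15, 47)] -> pick v4 -> 44
v18: WRITE c=13  (c history now [(5, 44), (13, 18), (14, 1), (18, 13)])
v19: WRITE b=31  (b history now [(3, 11), (7, 2), (9, 29), (10, 32), (17, 47), (19, 31)])
v20: WRITE c=34  (c history now [(5, 44), (13, 18), (14, 1), (18, 13), (20, 34)])
v21: WRITE d=26  (d history now [(4, 44), (11, 29), (15, 47), (21, 26)])
v22: WRITE d=16  (d history now [(4, 44), (11, 29), (15, 47), (21, 26), (22, 16)])
v23: WRITE c=53  (c history now [(5, 44), (13, 18), (14, 1), (18, 13), (20, 34), (23, 53)])
v24: WRITE c=43  (c history now [(5, 44), (13, 18), (14, 1), (18, 13), (20, 34), (23, 53), (24, 43)])
v25: WRITE a=12  (a history now [(1, 21), (2, 19), (6, 8), (8, 44), (12, 42), (16, 40), (25, 12)])
READ c @v19: history=[(5, 44), (13, 18), (14, 1), (18, 13), (20, 34), (23, 53), (24, 43)] -> pick v18 -> 13
READ b @v15: history=[(3, 11), (7, 2), (9, 29), (10, 32), (17, 47), (19, 31)] -> pick v10 -> 32
v26: WRITE d=13  (d history now [(4, 44), (11, 29), (15, 47), (21, 26), (22, 16), (26, 13)])
v27: WRITE b=18  (b history now [(3, 11), (7, 2), (9, 29), (10, 32), (17, 47), (19, 31), (27, 18)])
Read results in order: ['NONE', 'NONE', '44', '44', '44', '13', '32']
NONE count = 2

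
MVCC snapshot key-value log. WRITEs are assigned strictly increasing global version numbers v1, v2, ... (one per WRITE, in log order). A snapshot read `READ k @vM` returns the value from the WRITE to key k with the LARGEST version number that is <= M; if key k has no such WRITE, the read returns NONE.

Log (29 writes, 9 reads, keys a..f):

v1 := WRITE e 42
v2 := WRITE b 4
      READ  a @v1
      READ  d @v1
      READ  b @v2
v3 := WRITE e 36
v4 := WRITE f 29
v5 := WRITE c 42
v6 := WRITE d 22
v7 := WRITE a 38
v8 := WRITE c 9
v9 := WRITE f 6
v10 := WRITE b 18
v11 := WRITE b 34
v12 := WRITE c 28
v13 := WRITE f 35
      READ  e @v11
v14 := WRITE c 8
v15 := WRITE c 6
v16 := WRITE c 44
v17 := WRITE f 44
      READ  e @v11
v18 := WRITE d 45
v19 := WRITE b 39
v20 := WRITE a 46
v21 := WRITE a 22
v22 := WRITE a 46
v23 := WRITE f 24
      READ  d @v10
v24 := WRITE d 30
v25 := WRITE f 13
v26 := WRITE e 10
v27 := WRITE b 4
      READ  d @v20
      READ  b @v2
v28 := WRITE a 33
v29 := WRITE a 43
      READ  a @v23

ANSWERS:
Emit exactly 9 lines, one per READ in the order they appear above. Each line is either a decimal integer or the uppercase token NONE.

v1: WRITE e=42  (e history now [(1, 42)])
v2: WRITE b=4  (b history now [(2, 4)])
READ a @v1: history=[] -> no version <= 1 -> NONE
READ d @v1: history=[] -> no version <= 1 -> NONE
READ b @v2: history=[(2, 4)] -> pick v2 -> 4
v3: WRITE e=36  (e history now [(1, 42), (3, 36)])
v4: WRITE f=29  (f history now [(4, 29)])
v5: WRITE c=42  (c history now [(5, 42)])
v6: WRITE d=22  (d history now [(6, 22)])
v7: WRITE a=38  (a history now [(7, 38)])
v8: WRITE c=9  (c history now [(5, 42), (8, 9)])
v9: WRITE f=6  (f history now [(4, 29), (9, 6)])
v10: WRITE b=18  (b history now [(2, 4), (10, 18)])
v11: WRITE b=34  (b history now [(2, 4), (10, 18), (11, 34)])
v12: WRITE c=28  (c history now [(5, 42), (8, 9), (12, 28)])
v13: WRITE f=35  (f history now [(4, 29), (9, 6), (13, 35)])
READ e @v11: history=[(1, 42), (3, 36)] -> pick v3 -> 36
v14: WRITE c=8  (c history now [(5, 42), (8, 9), (12, 28), (14, 8)])
v15: WRITE c=6  (c history now [(5, 42), (8, 9), (12, 28), (14, 8), (15, 6)])
v16: WRITE c=44  (c history now [(5, 42), (8, 9), (12, 28), (14, 8), (15, 6), (16, 44)])
v17: WRITE f=44  (f history now [(4, 29), (9, 6), (13, 35), (17, 44)])
READ e @v11: history=[(1, 42), (3, 36)] -> pick v3 -> 36
v18: WRITE d=45  (d history now [(6, 22), (18, 45)])
v19: WRITE b=39  (b history now [(2, 4), (10, 18), (11, 34), (19, 39)])
v20: WRITE a=46  (a history now [(7, 38), (20, 46)])
v21: WRITE a=22  (a history now [(7, 38), (20, 46), (21, 22)])
v22: WRITE a=46  (a history now [(7, 38), (20, 46), (21, 22), (22, 46)])
v23: WRITE f=24  (f history now [(4, 29), (9, 6), (13, 35), (17, 44), (23, 24)])
READ d @v10: history=[(6, 22), (18, 45)] -> pick v6 -> 22
v24: WRITE d=30  (d history now [(6, 22), (18, 45), (24, 30)])
v25: WRITE f=13  (f history now [(4, 29), (9, 6), (13, 35), (17, 44), (23, 24), (25, 13)])
v26: WRITE e=10  (e history now [(1, 42), (3, 36), (26, 10)])
v27: WRITE b=4  (b history now [(2, 4), (10, 18), (11, 34), (19, 39), (27, 4)])
READ d @v20: history=[(6, 22), (18, 45), (24, 30)] -> pick v18 -> 45
READ b @v2: history=[(2, 4), (10, 18), (11, 34), (19, 39), (27, 4)] -> pick v2 -> 4
v28: WRITE a=33  (a history now [(7, 38), (20, 46), (21, 22), (22, 46), (28, 33)])
v29: WRITE a=43  (a history now [(7, 38), (20, 46), (21, 22), (22, 46), (28, 33), (29, 43)])
READ a @v23: history=[(7, 38), (20, 46), (21, 22), (22, 46), (28, 33), (29, 43)] -> pick v22 -> 46

Answer: NONE
NONE
4
36
36
22
45
4
46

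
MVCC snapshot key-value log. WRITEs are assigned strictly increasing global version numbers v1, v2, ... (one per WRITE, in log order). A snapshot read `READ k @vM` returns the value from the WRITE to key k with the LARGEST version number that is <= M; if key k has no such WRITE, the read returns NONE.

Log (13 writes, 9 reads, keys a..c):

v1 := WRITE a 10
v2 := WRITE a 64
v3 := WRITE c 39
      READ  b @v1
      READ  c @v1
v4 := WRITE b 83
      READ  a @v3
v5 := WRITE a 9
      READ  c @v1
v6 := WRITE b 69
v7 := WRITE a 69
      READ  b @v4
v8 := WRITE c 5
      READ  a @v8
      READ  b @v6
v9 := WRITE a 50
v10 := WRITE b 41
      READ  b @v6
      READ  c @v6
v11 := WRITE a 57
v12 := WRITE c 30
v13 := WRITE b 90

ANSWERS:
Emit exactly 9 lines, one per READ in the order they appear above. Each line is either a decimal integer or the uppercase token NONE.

v1: WRITE a=10  (a history now [(1, 10)])
v2: WRITE a=64  (a history now [(1, 10), (2, 64)])
v3: WRITE c=39  (c history now [(3, 39)])
READ b @v1: history=[] -> no version <= 1 -> NONE
READ c @v1: history=[(3, 39)] -> no version <= 1 -> NONE
v4: WRITE b=83  (b history now [(4, 83)])
READ a @v3: history=[(1, 10), (2, 64)] -> pick v2 -> 64
v5: WRITE a=9  (a history now [(1, 10), (2, 64), (5, 9)])
READ c @v1: history=[(3, 39)] -> no version <= 1 -> NONE
v6: WRITE b=69  (b history now [(4, 83), (6, 69)])
v7: WRITE a=69  (a history now [(1, 10), (2, 64), (5, 9), (7, 69)])
READ b @v4: history=[(4, 83), (6, 69)] -> pick v4 -> 83
v8: WRITE c=5  (c history now [(3, 39), (8, 5)])
READ a @v8: history=[(1, 10), (2, 64), (5, 9), (7, 69)] -> pick v7 -> 69
READ b @v6: history=[(4, 83), (6, 69)] -> pick v6 -> 69
v9: WRITE a=50  (a history now [(1, 10), (2, 64), (5, 9), (7, 69), (9, 50)])
v10: WRITE b=41  (b history now [(4, 83), (6, 69), (10, 41)])
READ b @v6: history=[(4, 83), (6, 69), (10, 41)] -> pick v6 -> 69
READ c @v6: history=[(3, 39), (8, 5)] -> pick v3 -> 39
v11: WRITE a=57  (a history now [(1, 10), (2, 64), (5, 9), (7, 69), (9, 50), (11, 57)])
v12: WRITE c=30  (c history now [(3, 39), (8, 5), (12, 30)])
v13: WRITE b=90  (b history now [(4, 83), (6, 69), (10, 41), (13, 90)])

Answer: NONE
NONE
64
NONE
83
69
69
69
39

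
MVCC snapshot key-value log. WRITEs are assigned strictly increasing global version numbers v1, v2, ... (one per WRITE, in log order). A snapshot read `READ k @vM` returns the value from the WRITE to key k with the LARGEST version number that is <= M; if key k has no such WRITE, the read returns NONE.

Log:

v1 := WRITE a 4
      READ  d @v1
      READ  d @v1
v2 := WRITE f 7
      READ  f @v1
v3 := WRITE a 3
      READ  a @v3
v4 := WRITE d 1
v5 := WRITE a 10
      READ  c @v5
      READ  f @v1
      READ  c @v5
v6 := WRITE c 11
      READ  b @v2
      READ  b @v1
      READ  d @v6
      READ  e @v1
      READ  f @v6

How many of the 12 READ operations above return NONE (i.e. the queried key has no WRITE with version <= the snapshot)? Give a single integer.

Answer: 9

Derivation:
v1: WRITE a=4  (a history now [(1, 4)])
READ d @v1: history=[] -> no version <= 1 -> NONE
READ d @v1: history=[] -> no version <= 1 -> NONE
v2: WRITE f=7  (f history now [(2, 7)])
READ f @v1: history=[(2, 7)] -> no version <= 1 -> NONE
v3: WRITE a=3  (a history now [(1, 4), (3, 3)])
READ a @v3: history=[(1, 4), (3, 3)] -> pick v3 -> 3
v4: WRITE d=1  (d history now [(4, 1)])
v5: WRITE a=10  (a history now [(1, 4), (3, 3), (5, 10)])
READ c @v5: history=[] -> no version <= 5 -> NONE
READ f @v1: history=[(2, 7)] -> no version <= 1 -> NONE
READ c @v5: history=[] -> no version <= 5 -> NONE
v6: WRITE c=11  (c history now [(6, 11)])
READ b @v2: history=[] -> no version <= 2 -> NONE
READ b @v1: history=[] -> no version <= 1 -> NONE
READ d @v6: history=[(4, 1)] -> pick v4 -> 1
READ e @v1: history=[] -> no version <= 1 -> NONE
READ f @v6: history=[(2, 7)] -> pick v2 -> 7
Read results in order: ['NONE', 'NONE', 'NONE', '3', 'NONE', 'NONE', 'NONE', 'NONE', 'NONE', '1', 'NONE', '7']
NONE count = 9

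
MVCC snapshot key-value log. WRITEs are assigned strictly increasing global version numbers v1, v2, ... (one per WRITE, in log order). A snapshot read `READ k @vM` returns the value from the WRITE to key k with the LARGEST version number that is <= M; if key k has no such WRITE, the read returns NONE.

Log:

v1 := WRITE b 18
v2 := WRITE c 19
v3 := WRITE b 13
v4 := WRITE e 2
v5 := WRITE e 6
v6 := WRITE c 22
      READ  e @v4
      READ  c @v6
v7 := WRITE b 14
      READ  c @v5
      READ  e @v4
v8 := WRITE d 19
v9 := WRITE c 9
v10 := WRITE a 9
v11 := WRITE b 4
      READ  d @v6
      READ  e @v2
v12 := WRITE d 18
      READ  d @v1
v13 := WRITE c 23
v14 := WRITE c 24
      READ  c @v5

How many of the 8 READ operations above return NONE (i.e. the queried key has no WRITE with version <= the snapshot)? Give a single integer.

Answer: 3

Derivation:
v1: WRITE b=18  (b history now [(1, 18)])
v2: WRITE c=19  (c history now [(2, 19)])
v3: WRITE b=13  (b history now [(1, 18), (3, 13)])
v4: WRITE e=2  (e history now [(4, 2)])
v5: WRITE e=6  (e history now [(4, 2), (5, 6)])
v6: WRITE c=22  (c history now [(2, 19), (6, 22)])
READ e @v4: history=[(4, 2), (5, 6)] -> pick v4 -> 2
READ c @v6: history=[(2, 19), (6, 22)] -> pick v6 -> 22
v7: WRITE b=14  (b history now [(1, 18), (3, 13), (7, 14)])
READ c @v5: history=[(2, 19), (6, 22)] -> pick v2 -> 19
READ e @v4: history=[(4, 2), (5, 6)] -> pick v4 -> 2
v8: WRITE d=19  (d history now [(8, 19)])
v9: WRITE c=9  (c history now [(2, 19), (6, 22), (9, 9)])
v10: WRITE a=9  (a history now [(10, 9)])
v11: WRITE b=4  (b history now [(1, 18), (3, 13), (7, 14), (11, 4)])
READ d @v6: history=[(8, 19)] -> no version <= 6 -> NONE
READ e @v2: history=[(4, 2), (5, 6)] -> no version <= 2 -> NONE
v12: WRITE d=18  (d history now [(8, 19), (12, 18)])
READ d @v1: history=[(8, 19), (12, 18)] -> no version <= 1 -> NONE
v13: WRITE c=23  (c history now [(2, 19), (6, 22), (9, 9), (13, 23)])
v14: WRITE c=24  (c history now [(2, 19), (6, 22), (9, 9), (13, 23), (14, 24)])
READ c @v5: history=[(2, 19), (6, 22), (9, 9), (13, 23), (14, 24)] -> pick v2 -> 19
Read results in order: ['2', '22', '19', '2', 'NONE', 'NONE', 'NONE', '19']
NONE count = 3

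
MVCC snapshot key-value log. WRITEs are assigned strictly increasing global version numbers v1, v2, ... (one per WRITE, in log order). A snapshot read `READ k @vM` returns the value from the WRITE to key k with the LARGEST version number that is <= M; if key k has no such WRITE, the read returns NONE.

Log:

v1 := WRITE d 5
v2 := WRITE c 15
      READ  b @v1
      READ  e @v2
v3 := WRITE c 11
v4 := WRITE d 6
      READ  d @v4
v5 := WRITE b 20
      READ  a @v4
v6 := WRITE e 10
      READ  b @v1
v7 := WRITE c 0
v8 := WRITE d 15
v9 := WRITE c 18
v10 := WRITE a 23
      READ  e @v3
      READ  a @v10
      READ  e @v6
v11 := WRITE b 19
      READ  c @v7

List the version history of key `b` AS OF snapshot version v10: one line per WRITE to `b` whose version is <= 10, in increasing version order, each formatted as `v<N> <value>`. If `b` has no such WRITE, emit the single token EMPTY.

Scan writes for key=b with version <= 10:
  v1 WRITE d 5 -> skip
  v2 WRITE c 15 -> skip
  v3 WRITE c 11 -> skip
  v4 WRITE d 6 -> skip
  v5 WRITE b 20 -> keep
  v6 WRITE e 10 -> skip
  v7 WRITE c 0 -> skip
  v8 WRITE d 15 -> skip
  v9 WRITE c 18 -> skip
  v10 WRITE a 23 -> skip
  v11 WRITE b 19 -> drop (> snap)
Collected: [(5, 20)]

Answer: v5 20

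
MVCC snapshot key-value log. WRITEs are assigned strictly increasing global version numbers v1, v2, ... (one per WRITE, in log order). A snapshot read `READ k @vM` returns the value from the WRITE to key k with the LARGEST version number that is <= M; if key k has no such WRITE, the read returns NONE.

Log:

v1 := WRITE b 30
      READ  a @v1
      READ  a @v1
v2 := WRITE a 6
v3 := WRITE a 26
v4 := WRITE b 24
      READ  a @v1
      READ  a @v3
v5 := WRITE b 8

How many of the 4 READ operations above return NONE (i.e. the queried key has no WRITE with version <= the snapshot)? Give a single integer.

Answer: 3

Derivation:
v1: WRITE b=30  (b history now [(1, 30)])
READ a @v1: history=[] -> no version <= 1 -> NONE
READ a @v1: history=[] -> no version <= 1 -> NONE
v2: WRITE a=6  (a history now [(2, 6)])
v3: WRITE a=26  (a history now [(2, 6), (3, 26)])
v4: WRITE b=24  (b history now [(1, 30), (4, 24)])
READ a @v1: history=[(2, 6), (3, 26)] -> no version <= 1 -> NONE
READ a @v3: history=[(2, 6), (3, 26)] -> pick v3 -> 26
v5: WRITE b=8  (b history now [(1, 30), (4, 24), (5, 8)])
Read results in order: ['NONE', 'NONE', 'NONE', '26']
NONE count = 3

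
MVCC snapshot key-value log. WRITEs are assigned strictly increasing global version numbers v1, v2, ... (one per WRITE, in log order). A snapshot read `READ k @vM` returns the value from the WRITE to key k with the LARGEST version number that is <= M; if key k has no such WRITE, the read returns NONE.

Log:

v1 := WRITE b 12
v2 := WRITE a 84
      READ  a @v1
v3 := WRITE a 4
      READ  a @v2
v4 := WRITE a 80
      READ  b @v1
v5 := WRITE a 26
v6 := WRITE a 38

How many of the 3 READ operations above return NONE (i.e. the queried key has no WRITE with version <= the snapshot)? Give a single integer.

Answer: 1

Derivation:
v1: WRITE b=12  (b history now [(1, 12)])
v2: WRITE a=84  (a history now [(2, 84)])
READ a @v1: history=[(2, 84)] -> no version <= 1 -> NONE
v3: WRITE a=4  (a history now [(2, 84), (3, 4)])
READ a @v2: history=[(2, 84), (3, 4)] -> pick v2 -> 84
v4: WRITE a=80  (a history now [(2, 84), (3, 4), (4, 80)])
READ b @v1: history=[(1, 12)] -> pick v1 -> 12
v5: WRITE a=26  (a history now [(2, 84), (3, 4), (4, 80), (5, 26)])
v6: WRITE a=38  (a history now [(2, 84), (3, 4), (4, 80), (5, 26), (6, 38)])
Read results in order: ['NONE', '84', '12']
NONE count = 1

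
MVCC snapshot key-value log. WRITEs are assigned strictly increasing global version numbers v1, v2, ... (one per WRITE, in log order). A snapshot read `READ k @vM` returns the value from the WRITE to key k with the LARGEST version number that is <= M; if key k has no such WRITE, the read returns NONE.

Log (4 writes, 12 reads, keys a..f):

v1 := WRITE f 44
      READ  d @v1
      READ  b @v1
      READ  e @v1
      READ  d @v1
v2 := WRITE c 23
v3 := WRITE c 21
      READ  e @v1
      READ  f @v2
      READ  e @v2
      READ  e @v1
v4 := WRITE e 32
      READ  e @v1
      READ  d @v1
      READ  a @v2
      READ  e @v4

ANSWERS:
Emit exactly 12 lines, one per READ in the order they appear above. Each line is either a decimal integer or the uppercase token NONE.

v1: WRITE f=44  (f history now [(1, 44)])
READ d @v1: history=[] -> no version <= 1 -> NONE
READ b @v1: history=[] -> no version <= 1 -> NONE
READ e @v1: history=[] -> no version <= 1 -> NONE
READ d @v1: history=[] -> no version <= 1 -> NONE
v2: WRITE c=23  (c history now [(2, 23)])
v3: WRITE c=21  (c history now [(2, 23), (3, 21)])
READ e @v1: history=[] -> no version <= 1 -> NONE
READ f @v2: history=[(1, 44)] -> pick v1 -> 44
READ e @v2: history=[] -> no version <= 2 -> NONE
READ e @v1: history=[] -> no version <= 1 -> NONE
v4: WRITE e=32  (e history now [(4, 32)])
READ e @v1: history=[(4, 32)] -> no version <= 1 -> NONE
READ d @v1: history=[] -> no version <= 1 -> NONE
READ a @v2: history=[] -> no version <= 2 -> NONE
READ e @v4: history=[(4, 32)] -> pick v4 -> 32

Answer: NONE
NONE
NONE
NONE
NONE
44
NONE
NONE
NONE
NONE
NONE
32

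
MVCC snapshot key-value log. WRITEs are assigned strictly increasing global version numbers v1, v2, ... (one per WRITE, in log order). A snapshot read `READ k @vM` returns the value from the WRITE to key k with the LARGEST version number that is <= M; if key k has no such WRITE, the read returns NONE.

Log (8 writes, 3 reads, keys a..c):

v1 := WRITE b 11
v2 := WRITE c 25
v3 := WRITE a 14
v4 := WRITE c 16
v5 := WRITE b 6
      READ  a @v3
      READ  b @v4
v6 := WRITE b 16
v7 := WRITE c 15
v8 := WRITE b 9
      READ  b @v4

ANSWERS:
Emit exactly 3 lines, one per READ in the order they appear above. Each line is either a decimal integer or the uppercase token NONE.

Answer: 14
11
11

Derivation:
v1: WRITE b=11  (b history now [(1, 11)])
v2: WRITE c=25  (c history now [(2, 25)])
v3: WRITE a=14  (a history now [(3, 14)])
v4: WRITE c=16  (c history now [(2, 25), (4, 16)])
v5: WRITE b=6  (b history now [(1, 11), (5, 6)])
READ a @v3: history=[(3, 14)] -> pick v3 -> 14
READ b @v4: history=[(1, 11), (5, 6)] -> pick v1 -> 11
v6: WRITE b=16  (b history now [(1, 11), (5, 6), (6, 16)])
v7: WRITE c=15  (c history now [(2, 25), (4, 16), (7, 15)])
v8: WRITE b=9  (b history now [(1, 11), (5, 6), (6, 16), (8, 9)])
READ b @v4: history=[(1, 11), (5, 6), (6, 16), (8, 9)] -> pick v1 -> 11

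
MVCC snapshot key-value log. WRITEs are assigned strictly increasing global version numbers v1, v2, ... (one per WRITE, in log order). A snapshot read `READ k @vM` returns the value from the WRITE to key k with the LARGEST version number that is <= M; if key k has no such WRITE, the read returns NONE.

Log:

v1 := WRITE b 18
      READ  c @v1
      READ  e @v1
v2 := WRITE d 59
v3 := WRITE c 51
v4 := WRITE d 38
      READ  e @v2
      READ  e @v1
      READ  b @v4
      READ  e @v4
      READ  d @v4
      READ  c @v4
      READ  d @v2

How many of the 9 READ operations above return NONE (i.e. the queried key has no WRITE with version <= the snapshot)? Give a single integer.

Answer: 5

Derivation:
v1: WRITE b=18  (b history now [(1, 18)])
READ c @v1: history=[] -> no version <= 1 -> NONE
READ e @v1: history=[] -> no version <= 1 -> NONE
v2: WRITE d=59  (d history now [(2, 59)])
v3: WRITE c=51  (c history now [(3, 51)])
v4: WRITE d=38  (d history now [(2, 59), (4, 38)])
READ e @v2: history=[] -> no version <= 2 -> NONE
READ e @v1: history=[] -> no version <= 1 -> NONE
READ b @v4: history=[(1, 18)] -> pick v1 -> 18
READ e @v4: history=[] -> no version <= 4 -> NONE
READ d @v4: history=[(2, 59), (4, 38)] -> pick v4 -> 38
READ c @v4: history=[(3, 51)] -> pick v3 -> 51
READ d @v2: history=[(2, 59), (4, 38)] -> pick v2 -> 59
Read results in order: ['NONE', 'NONE', 'NONE', 'NONE', '18', 'NONE', '38', '51', '59']
NONE count = 5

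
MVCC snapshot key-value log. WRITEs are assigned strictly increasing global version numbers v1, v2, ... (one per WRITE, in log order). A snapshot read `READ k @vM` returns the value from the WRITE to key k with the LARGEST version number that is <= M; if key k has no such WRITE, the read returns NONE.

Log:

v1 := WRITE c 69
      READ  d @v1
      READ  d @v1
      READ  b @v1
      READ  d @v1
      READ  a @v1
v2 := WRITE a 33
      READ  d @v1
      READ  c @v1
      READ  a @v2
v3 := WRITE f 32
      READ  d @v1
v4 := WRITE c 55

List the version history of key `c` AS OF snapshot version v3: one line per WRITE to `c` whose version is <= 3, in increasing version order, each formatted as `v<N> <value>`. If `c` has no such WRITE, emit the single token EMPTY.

Answer: v1 69

Derivation:
Scan writes for key=c with version <= 3:
  v1 WRITE c 69 -> keep
  v2 WRITE a 33 -> skip
  v3 WRITE f 32 -> skip
  v4 WRITE c 55 -> drop (> snap)
Collected: [(1, 69)]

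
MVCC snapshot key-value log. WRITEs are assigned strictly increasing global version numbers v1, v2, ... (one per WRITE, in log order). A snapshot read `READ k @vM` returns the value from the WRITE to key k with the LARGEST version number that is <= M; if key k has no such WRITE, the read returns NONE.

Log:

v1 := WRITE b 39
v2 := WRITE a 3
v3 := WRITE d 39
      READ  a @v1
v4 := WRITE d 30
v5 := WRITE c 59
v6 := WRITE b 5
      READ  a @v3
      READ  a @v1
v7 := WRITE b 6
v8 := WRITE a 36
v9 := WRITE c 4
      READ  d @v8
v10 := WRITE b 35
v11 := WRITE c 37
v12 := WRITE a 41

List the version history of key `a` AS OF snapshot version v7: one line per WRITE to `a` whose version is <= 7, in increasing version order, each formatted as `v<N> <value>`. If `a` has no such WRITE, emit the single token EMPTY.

Scan writes for key=a with version <= 7:
  v1 WRITE b 39 -> skip
  v2 WRITE a 3 -> keep
  v3 WRITE d 39 -> skip
  v4 WRITE d 30 -> skip
  v5 WRITE c 59 -> skip
  v6 WRITE b 5 -> skip
  v7 WRITE b 6 -> skip
  v8 WRITE a 36 -> drop (> snap)
  v9 WRITE c 4 -> skip
  v10 WRITE b 35 -> skip
  v11 WRITE c 37 -> skip
  v12 WRITE a 41 -> drop (> snap)
Collected: [(2, 3)]

Answer: v2 3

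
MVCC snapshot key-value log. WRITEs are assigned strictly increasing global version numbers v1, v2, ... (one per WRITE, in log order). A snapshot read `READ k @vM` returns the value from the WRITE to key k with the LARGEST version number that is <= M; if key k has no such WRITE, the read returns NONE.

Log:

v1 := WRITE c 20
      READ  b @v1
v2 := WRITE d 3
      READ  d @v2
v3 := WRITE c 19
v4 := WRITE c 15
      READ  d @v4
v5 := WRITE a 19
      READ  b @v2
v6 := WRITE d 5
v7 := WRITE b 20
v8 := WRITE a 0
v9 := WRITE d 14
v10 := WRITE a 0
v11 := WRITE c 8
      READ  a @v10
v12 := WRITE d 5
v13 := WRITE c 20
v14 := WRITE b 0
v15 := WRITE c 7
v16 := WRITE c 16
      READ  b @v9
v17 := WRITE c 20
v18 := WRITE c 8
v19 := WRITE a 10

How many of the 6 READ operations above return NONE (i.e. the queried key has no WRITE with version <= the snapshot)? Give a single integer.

v1: WRITE c=20  (c history now [(1, 20)])
READ b @v1: history=[] -> no version <= 1 -> NONE
v2: WRITE d=3  (d history now [(2, 3)])
READ d @v2: history=[(2, 3)] -> pick v2 -> 3
v3: WRITE c=19  (c history now [(1, 20), (3, 19)])
v4: WRITE c=15  (c history now [(1, 20), (3, 19), (4, 15)])
READ d @v4: history=[(2, 3)] -> pick v2 -> 3
v5: WRITE a=19  (a history now [(5, 19)])
READ b @v2: history=[] -> no version <= 2 -> NONE
v6: WRITE d=5  (d history now [(2, 3), (6, 5)])
v7: WRITE b=20  (b history now [(7, 20)])
v8: WRITE a=0  (a history now [(5, 19), (8, 0)])
v9: WRITE d=14  (d history now [(2, 3), (6, 5), (9, 14)])
v10: WRITE a=0  (a history now [(5, 19), (8, 0), (10, 0)])
v11: WRITE c=8  (c history now [(1, 20), (3, 19), (4, 15), (11, 8)])
READ a @v10: history=[(5, 19), (8, 0), (10, 0)] -> pick v10 -> 0
v12: WRITE d=5  (d history now [(2, 3), (6, 5), (9, 14), (12, 5)])
v13: WRITE c=20  (c history now [(1, 20), (3, 19), (4, 15), (11, 8), (13, 20)])
v14: WRITE b=0  (b history now [(7, 20), (14, 0)])
v15: WRITE c=7  (c history now [(1, 20), (3, 19), (4, 15), (11, 8), (13, 20), (15, 7)])
v16: WRITE c=16  (c history now [(1, 20), (3, 19), (4, 15), (11, 8), (13, 20), (15, 7), (16, 16)])
READ b @v9: history=[(7, 20), (14, 0)] -> pick v7 -> 20
v17: WRITE c=20  (c history now [(1, 20), (3, 19), (4, 15), (11, 8), (13, 20), (15, 7), (16, 16), (17, 20)])
v18: WRITE c=8  (c history now [(1, 20), (3, 19), (4, 15), (11, 8), (13, 20), (15, 7), (16, 16), (17, 20), (18, 8)])
v19: WRITE a=10  (a history now [(5, 19), (8, 0), (10, 0), (19, 10)])
Read results in order: ['NONE', '3', '3', 'NONE', '0', '20']
NONE count = 2

Answer: 2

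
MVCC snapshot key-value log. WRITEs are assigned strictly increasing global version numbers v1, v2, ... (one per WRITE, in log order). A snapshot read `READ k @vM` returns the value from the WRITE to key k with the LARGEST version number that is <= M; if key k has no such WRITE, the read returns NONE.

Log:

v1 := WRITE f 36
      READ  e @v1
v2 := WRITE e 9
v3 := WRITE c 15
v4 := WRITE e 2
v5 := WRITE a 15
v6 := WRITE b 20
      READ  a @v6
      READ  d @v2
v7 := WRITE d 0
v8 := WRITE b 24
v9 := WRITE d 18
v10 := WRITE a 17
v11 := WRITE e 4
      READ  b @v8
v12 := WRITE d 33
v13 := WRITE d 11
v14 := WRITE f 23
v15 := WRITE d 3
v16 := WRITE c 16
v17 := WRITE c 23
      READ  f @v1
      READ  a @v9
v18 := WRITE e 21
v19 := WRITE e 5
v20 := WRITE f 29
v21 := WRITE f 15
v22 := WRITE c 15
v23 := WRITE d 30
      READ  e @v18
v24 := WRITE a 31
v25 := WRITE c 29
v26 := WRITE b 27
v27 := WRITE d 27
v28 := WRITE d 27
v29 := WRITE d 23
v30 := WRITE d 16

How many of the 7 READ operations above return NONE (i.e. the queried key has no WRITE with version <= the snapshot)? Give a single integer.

v1: WRITE f=36  (f history now [(1, 36)])
READ e @v1: history=[] -> no version <= 1 -> NONE
v2: WRITE e=9  (e history now [(2, 9)])
v3: WRITE c=15  (c history now [(3, 15)])
v4: WRITE e=2  (e history now [(2, 9), (4, 2)])
v5: WRITE a=15  (a history now [(5, 15)])
v6: WRITE b=20  (b history now [(6, 20)])
READ a @v6: history=[(5, 15)] -> pick v5 -> 15
READ d @v2: history=[] -> no version <= 2 -> NONE
v7: WRITE d=0  (d history now [(7, 0)])
v8: WRITE b=24  (b history now [(6, 20), (8, 24)])
v9: WRITE d=18  (d history now [(7, 0), (9, 18)])
v10: WRITE a=17  (a history now [(5, 15), (10, 17)])
v11: WRITE e=4  (e history now [(2, 9), (4, 2), (11, 4)])
READ b @v8: history=[(6, 20), (8, 24)] -> pick v8 -> 24
v12: WRITE d=33  (d history now [(7, 0), (9, 18), (12, 33)])
v13: WRITE d=11  (d history now [(7, 0), (9, 18), (12, 33), (13, 11)])
v14: WRITE f=23  (f history now [(1, 36), (14, 23)])
v15: WRITE d=3  (d history now [(7, 0), (9, 18), (12, 33), (13, 11), (15, 3)])
v16: WRITE c=16  (c history now [(3, 15), (16, 16)])
v17: WRITE c=23  (c history now [(3, 15), (16, 16), (17, 23)])
READ f @v1: history=[(1, 36), (14, 23)] -> pick v1 -> 36
READ a @v9: history=[(5, 15), (10, 17)] -> pick v5 -> 15
v18: WRITE e=21  (e history now [(2, 9), (4, 2), (11, 4), (18, 21)])
v19: WRITE e=5  (e history now [(2, 9), (4, 2), (11, 4), (18, 21), (19, 5)])
v20: WRITE f=29  (f history now [(1, 36), (14, 23), (20, 29)])
v21: WRITE f=15  (f history now [(1, 36), (14, 23), (20, 29), (21, 15)])
v22: WRITE c=15  (c history now [(3, 15), (16, 16), (17, 23), (22, 15)])
v23: WRITE d=30  (d history now [(7, 0), (9, 18), (12, 33), (13, 11), (15, 3), (23, 30)])
READ e @v18: history=[(2, 9), (4, 2), (11, 4), (18, 21), (19, 5)] -> pick v18 -> 21
v24: WRITE a=31  (a history now [(5, 15), (10, 17), (24, 31)])
v25: WRITE c=29  (c history now [(3, 15), (16, 16), (17, 23), (22, 15), (25, 29)])
v26: WRITE b=27  (b history now [(6, 20), (8, 24), (26, 27)])
v27: WRITE d=27  (d history now [(7, 0), (9, 18), (12, 33), (13, 11), (15, 3), (23, 30), (27, 27)])
v28: WRITE d=27  (d history now [(7, 0), (9, 18), (12, 33), (13, 11), (15, 3), (23, 30), (27, 27), (28, 27)])
v29: WRITE d=23  (d history now [(7, 0), (9, 18), (12, 33), (13, 11), (15, 3), (23, 30), (27, 27), (28, 27), (29, 23)])
v30: WRITE d=16  (d history now [(7, 0), (9, 18), (12, 33), (13, 11), (15, 3), (23, 30), (27, 27), (28, 27), (29, 23), (30, 16)])
Read results in order: ['NONE', '15', 'NONE', '24', '36', '15', '21']
NONE count = 2

Answer: 2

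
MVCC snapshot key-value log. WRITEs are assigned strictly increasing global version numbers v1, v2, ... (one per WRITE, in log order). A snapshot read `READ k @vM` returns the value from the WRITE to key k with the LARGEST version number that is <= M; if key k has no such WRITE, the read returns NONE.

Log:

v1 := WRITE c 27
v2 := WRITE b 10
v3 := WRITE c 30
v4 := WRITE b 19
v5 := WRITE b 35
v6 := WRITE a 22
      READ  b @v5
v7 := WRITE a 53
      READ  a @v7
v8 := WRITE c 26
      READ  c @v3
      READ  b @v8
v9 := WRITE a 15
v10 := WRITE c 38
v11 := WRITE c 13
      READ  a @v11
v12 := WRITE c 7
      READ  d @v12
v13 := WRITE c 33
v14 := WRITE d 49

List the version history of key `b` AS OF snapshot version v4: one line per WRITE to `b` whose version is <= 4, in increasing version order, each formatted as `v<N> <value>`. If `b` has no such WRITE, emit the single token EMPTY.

Answer: v2 10
v4 19

Derivation:
Scan writes for key=b with version <= 4:
  v1 WRITE c 27 -> skip
  v2 WRITE b 10 -> keep
  v3 WRITE c 30 -> skip
  v4 WRITE b 19 -> keep
  v5 WRITE b 35 -> drop (> snap)
  v6 WRITE a 22 -> skip
  v7 WRITE a 53 -> skip
  v8 WRITE c 26 -> skip
  v9 WRITE a 15 -> skip
  v10 WRITE c 38 -> skip
  v11 WRITE c 13 -> skip
  v12 WRITE c 7 -> skip
  v13 WRITE c 33 -> skip
  v14 WRITE d 49 -> skip
Collected: [(2, 10), (4, 19)]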